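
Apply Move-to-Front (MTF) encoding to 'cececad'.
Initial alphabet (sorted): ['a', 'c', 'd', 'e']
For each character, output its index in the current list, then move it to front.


MTF encoding:
'c': index 1 in ['a', 'c', 'd', 'e'] -> ['c', 'a', 'd', 'e']
'e': index 3 in ['c', 'a', 'd', 'e'] -> ['e', 'c', 'a', 'd']
'c': index 1 in ['e', 'c', 'a', 'd'] -> ['c', 'e', 'a', 'd']
'e': index 1 in ['c', 'e', 'a', 'd'] -> ['e', 'c', 'a', 'd']
'c': index 1 in ['e', 'c', 'a', 'd'] -> ['c', 'e', 'a', 'd']
'a': index 2 in ['c', 'e', 'a', 'd'] -> ['a', 'c', 'e', 'd']
'd': index 3 in ['a', 'c', 'e', 'd'] -> ['d', 'a', 'c', 'e']


Output: [1, 3, 1, 1, 1, 2, 3]


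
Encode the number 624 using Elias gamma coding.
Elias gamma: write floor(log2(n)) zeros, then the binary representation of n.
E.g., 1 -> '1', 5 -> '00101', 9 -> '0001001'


num_bits = floor(log2(624)) + 1 = 10
leading_zeros = num_bits - 1 = 9
binary(624) = 1001110000

Elias gamma(624) = '000000000' + '1001110000' = 0000000001001110000 (19 bits)


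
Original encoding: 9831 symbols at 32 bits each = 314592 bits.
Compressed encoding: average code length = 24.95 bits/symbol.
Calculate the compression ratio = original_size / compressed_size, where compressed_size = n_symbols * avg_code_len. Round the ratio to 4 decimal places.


original_size = n_symbols * orig_bits = 9831 * 32 = 314592 bits
compressed_size = n_symbols * avg_code_len = 9831 * 24.95 = 245283.45 bits
ratio = original_size / compressed_size = 314592 / 245283.45 = 1.2826

Compression ratio = 1.2826


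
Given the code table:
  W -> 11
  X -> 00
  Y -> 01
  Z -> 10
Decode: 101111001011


Decoding:
10 -> Z
11 -> W
11 -> W
00 -> X
10 -> Z
11 -> W


Result: ZWWXZW


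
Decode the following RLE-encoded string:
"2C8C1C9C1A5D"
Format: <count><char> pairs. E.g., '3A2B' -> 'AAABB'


Expanding each <count><char> pair:
  2C -> 'CC'
  8C -> 'CCCCCCCC'
  1C -> 'C'
  9C -> 'CCCCCCCCC'
  1A -> 'A'
  5D -> 'DDDDD'

Decoded = CCCCCCCCCCCCCCCCCCCCADDDDD


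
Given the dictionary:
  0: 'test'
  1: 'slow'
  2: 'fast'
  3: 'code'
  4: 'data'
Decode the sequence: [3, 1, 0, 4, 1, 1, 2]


Look up each index in the dictionary:
  3 -> 'code'
  1 -> 'slow'
  0 -> 'test'
  4 -> 'data'
  1 -> 'slow'
  1 -> 'slow'
  2 -> 'fast'

Decoded: "code slow test data slow slow fast"


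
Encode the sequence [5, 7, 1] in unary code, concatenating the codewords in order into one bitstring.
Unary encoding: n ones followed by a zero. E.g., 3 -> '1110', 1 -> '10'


Encode each number as n ones followed by a terminating 0:
  5 -> 111110 (6 bits)
  7 -> 11111110 (8 bits)
  1 -> 10 (2 bits)
Total length = 6 + 8 + 2 = 16 bits.

Unary([5, 7, 1]) = 1111101111111010 (16 bits)


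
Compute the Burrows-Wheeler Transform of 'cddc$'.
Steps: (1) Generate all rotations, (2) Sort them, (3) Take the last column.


Rotations (sorted):
  0: $cddc -> last char: c
  1: c$cdd -> last char: d
  2: cddc$ -> last char: $
  3: dc$cd -> last char: d
  4: ddc$c -> last char: c


BWT = cd$dc


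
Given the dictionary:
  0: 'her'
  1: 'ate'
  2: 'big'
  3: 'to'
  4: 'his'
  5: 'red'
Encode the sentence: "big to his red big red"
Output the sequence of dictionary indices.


Look up each word in the dictionary:
  'big' -> 2
  'to' -> 3
  'his' -> 4
  'red' -> 5
  'big' -> 2
  'red' -> 5

Encoded: [2, 3, 4, 5, 2, 5]


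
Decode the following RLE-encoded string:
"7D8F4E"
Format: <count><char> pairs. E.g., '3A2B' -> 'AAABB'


Expanding each <count><char> pair:
  7D -> 'DDDDDDD'
  8F -> 'FFFFFFFF'
  4E -> 'EEEE'

Decoded = DDDDDDDFFFFFFFFEEEE


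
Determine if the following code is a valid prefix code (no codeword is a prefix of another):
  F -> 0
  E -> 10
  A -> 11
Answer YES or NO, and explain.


Checking each pair (does one codeword prefix another?):
  F='0' vs E='10': no prefix
  F='0' vs A='11': no prefix
  E='10' vs F='0': no prefix
  E='10' vs A='11': no prefix
  A='11' vs F='0': no prefix
  A='11' vs E='10': no prefix
No violation found over all pairs.

YES -- this is a valid prefix code. No codeword is a prefix of any other codeword.


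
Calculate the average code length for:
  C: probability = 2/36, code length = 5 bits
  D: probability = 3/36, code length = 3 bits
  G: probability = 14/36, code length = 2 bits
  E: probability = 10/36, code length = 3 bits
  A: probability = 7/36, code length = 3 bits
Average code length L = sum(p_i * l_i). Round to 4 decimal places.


Weighted contributions p_i * l_i:
  C: (2/36) * 5 = 10/36
  D: (3/36) * 3 = 9/36
  G: (14/36) * 2 = 28/36
  E: (10/36) * 3 = 30/36
  A: (7/36) * 3 = 21/36
Sum = (10 + 9 + 28 + 30 + 21)/36 = 98/36

L = 98/36 = 2.7222 bits/symbol


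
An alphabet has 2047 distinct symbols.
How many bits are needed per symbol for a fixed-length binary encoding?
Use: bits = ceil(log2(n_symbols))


log2(2047) = 10.9993
Bracket: 2^10 = 1024 < 2047 <= 2^11 = 2048
So ceil(log2(2047)) = 11

bits = ceil(log2(2047)) = ceil(10.9993) = 11 bits


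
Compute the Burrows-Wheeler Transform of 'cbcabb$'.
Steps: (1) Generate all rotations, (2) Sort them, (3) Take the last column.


Rotations (sorted):
  0: $cbcabb -> last char: b
  1: abb$cbc -> last char: c
  2: b$cbcab -> last char: b
  3: bb$cbca -> last char: a
  4: bcabb$c -> last char: c
  5: cabb$cb -> last char: b
  6: cbcabb$ -> last char: $


BWT = bcbacb$


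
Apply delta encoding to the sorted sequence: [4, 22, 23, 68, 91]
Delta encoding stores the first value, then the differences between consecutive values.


First value: 4
Deltas:
  22 - 4 = 18
  23 - 22 = 1
  68 - 23 = 45
  91 - 68 = 23


Delta encoded: [4, 18, 1, 45, 23]


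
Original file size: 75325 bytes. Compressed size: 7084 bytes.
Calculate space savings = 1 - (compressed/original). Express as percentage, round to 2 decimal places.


ratio = compressed/original = 7084/75325 = 0.094046
savings = 1 - ratio = 1 - 0.094046 = 0.905954
as a percentage: 0.905954 * 100 = 90.6%

Space savings = 1 - 7084/75325 = 90.6%


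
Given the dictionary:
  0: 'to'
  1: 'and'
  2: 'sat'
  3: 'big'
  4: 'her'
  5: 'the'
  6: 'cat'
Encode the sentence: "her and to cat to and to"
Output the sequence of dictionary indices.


Look up each word in the dictionary:
  'her' -> 4
  'and' -> 1
  'to' -> 0
  'cat' -> 6
  'to' -> 0
  'and' -> 1
  'to' -> 0

Encoded: [4, 1, 0, 6, 0, 1, 0]


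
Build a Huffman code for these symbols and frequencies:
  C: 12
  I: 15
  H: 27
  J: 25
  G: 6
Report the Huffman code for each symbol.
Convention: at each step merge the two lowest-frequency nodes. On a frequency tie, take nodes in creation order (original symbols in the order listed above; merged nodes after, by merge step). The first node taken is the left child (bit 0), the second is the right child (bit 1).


Huffman tree construction:
Step 1: Merge G(6) + C(12) = 18
Step 2: Merge I(15) + (G+C)(18) = 33
Step 3: Merge J(25) + H(27) = 52
Step 4: Merge (I+(G+C))(33) + (J+H)(52) = 85
Read each symbol's code off the tree from the root (left child = 0, right child = 1).

Codes:
  C: 011 (length 3)
  I: 00 (length 2)
  H: 11 (length 2)
  J: 10 (length 2)
  G: 010 (length 3)
Average code length: 188/85 = 2.2118 bits/symbol


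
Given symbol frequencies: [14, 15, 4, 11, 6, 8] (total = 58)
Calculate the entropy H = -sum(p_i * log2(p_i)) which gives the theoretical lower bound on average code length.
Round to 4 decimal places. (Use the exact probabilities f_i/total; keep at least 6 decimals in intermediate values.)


Per-symbol terms -p_i * log2(p_i) with p_i = f_i/58:
  p = 14/58 = 0.241379: log2(p) = -2.050626, -p*log2(p) = 0.494979
  p = 15/58 = 0.258621: log2(p) = -1.951090, -p*log2(p) = 0.504592
  p = 4/58 = 0.068966: log2(p) = -3.857981, -p*log2(p) = 0.266068
  p = 11/58 = 0.189655: log2(p) = -2.398549, -p*log2(p) = 0.454897
  p = 6/58 = 0.103448: log2(p) = -3.273018, -p*log2(p) = 0.338588
  p = 8/58 = 0.137931: log2(p) = -2.857981, -p*log2(p) = 0.394204
H = 0.494979 + 0.504592 + 0.266068 + 0.454897 + 0.338588 + 0.394204 = 2.453328

H = 2.4533 bits/symbol


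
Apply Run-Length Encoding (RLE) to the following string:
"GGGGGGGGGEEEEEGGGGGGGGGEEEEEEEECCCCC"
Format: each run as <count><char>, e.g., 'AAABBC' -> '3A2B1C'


Scanning runs left to right:
  i=0: run of 'G' x 9 -> '9G'
  i=9: run of 'E' x 5 -> '5E'
  i=14: run of 'G' x 9 -> '9G'
  i=23: run of 'E' x 8 -> '8E'
  i=31: run of 'C' x 5 -> '5C'

RLE = 9G5E9G8E5C


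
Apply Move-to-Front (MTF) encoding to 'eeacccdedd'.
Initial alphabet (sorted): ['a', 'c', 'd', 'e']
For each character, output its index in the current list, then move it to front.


MTF encoding:
'e': index 3 in ['a', 'c', 'd', 'e'] -> ['e', 'a', 'c', 'd']
'e': index 0 in ['e', 'a', 'c', 'd'] -> ['e', 'a', 'c', 'd']
'a': index 1 in ['e', 'a', 'c', 'd'] -> ['a', 'e', 'c', 'd']
'c': index 2 in ['a', 'e', 'c', 'd'] -> ['c', 'a', 'e', 'd']
'c': index 0 in ['c', 'a', 'e', 'd'] -> ['c', 'a', 'e', 'd']
'c': index 0 in ['c', 'a', 'e', 'd'] -> ['c', 'a', 'e', 'd']
'd': index 3 in ['c', 'a', 'e', 'd'] -> ['d', 'c', 'a', 'e']
'e': index 3 in ['d', 'c', 'a', 'e'] -> ['e', 'd', 'c', 'a']
'd': index 1 in ['e', 'd', 'c', 'a'] -> ['d', 'e', 'c', 'a']
'd': index 0 in ['d', 'e', 'c', 'a'] -> ['d', 'e', 'c', 'a']


Output: [3, 0, 1, 2, 0, 0, 3, 3, 1, 0]


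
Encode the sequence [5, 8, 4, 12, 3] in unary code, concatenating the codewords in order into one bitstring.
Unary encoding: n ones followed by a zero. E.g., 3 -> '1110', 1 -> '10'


Encode each number as n ones followed by a terminating 0:
  5 -> 111110 (6 bits)
  8 -> 111111110 (9 bits)
  4 -> 11110 (5 bits)
  12 -> 1111111111110 (13 bits)
  3 -> 1110 (4 bits)
Total length = 6 + 9 + 5 + 13 + 4 = 37 bits.

Unary([5, 8, 4, 12, 3]) = 1111101111111101111011111111111101110 (37 bits)


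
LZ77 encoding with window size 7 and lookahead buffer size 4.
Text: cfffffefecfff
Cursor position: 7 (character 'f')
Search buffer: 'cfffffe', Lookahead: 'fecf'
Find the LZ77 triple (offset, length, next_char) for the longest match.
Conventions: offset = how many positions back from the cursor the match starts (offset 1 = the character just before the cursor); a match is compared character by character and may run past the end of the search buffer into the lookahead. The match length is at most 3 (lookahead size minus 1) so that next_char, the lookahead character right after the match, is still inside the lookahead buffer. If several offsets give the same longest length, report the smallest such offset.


Try each offset into the search buffer:
  offset=1 (pos 6, char 'e'): match length 0
  offset=2 (pos 5, char 'f'): match length 2
  offset=3 (pos 4, char 'f'): match length 1
  offset=4 (pos 3, char 'f'): match length 1
  offset=5 (pos 2, char 'f'): match length 1
  offset=6 (pos 1, char 'f'): match length 1
  offset=7 (pos 0, char 'c'): match length 0
Longest match has length 2 at offset 2.
next_char = character at position 7 + 2 = 9 -> 'c'

Best match: offset=2, length=2 (matching 'fe' starting at position 5)
LZ77 triple: (2, 2, 'c')


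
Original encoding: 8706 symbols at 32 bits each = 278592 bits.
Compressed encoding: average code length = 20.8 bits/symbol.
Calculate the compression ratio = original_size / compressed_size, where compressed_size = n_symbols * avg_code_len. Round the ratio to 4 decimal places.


original_size = n_symbols * orig_bits = 8706 * 32 = 278592 bits
compressed_size = n_symbols * avg_code_len = 8706 * 20.8 = 181084.8 bits
ratio = original_size / compressed_size = 278592 / 181084.8 = 1.5385

Compression ratio = 1.5385


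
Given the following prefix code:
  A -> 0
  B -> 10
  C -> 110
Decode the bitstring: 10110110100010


Decoding step by step:
Bits 10 -> B
Bits 110 -> C
Bits 110 -> C
Bits 10 -> B
Bits 0 -> A
Bits 0 -> A
Bits 10 -> B


Decoded message: BCCBAAB


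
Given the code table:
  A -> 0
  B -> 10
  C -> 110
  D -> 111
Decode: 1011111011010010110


Decoding:
10 -> B
111 -> D
110 -> C
110 -> C
10 -> B
0 -> A
10 -> B
110 -> C


Result: BDCCBABC


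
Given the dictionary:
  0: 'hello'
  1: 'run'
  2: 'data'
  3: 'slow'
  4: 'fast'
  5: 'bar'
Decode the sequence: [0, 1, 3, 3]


Look up each index in the dictionary:
  0 -> 'hello'
  1 -> 'run'
  3 -> 'slow'
  3 -> 'slow'

Decoded: "hello run slow slow"


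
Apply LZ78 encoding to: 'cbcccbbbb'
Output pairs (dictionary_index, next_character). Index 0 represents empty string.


LZ78 encoding steps:
Dictionary: {0: ''}
Step 1: w='' (idx 0), next='c' -> output (0, 'c'), add 'c' as idx 1
Step 2: w='' (idx 0), next='b' -> output (0, 'b'), add 'b' as idx 2
Step 3: w='c' (idx 1), next='c' -> output (1, 'c'), add 'cc' as idx 3
Step 4: w='c' (idx 1), next='b' -> output (1, 'b'), add 'cb' as idx 4
Step 5: w='b' (idx 2), next='b' -> output (2, 'b'), add 'bb' as idx 5
Step 6: w='b' (idx 2), end of input -> output (2, '')


Encoded: [(0, 'c'), (0, 'b'), (1, 'c'), (1, 'b'), (2, 'b'), (2, '')]


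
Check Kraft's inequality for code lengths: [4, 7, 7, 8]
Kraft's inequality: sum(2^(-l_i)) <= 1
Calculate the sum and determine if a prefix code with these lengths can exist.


Sum = 2^(-4) + 2^(-7) + 2^(-7) + 2^(-8)
    = 0.0625 + 0.0078125 + 0.0078125 + 0.00390625
    = 21/256 = 0.08203125
Since 0.08203125 <= 1, Kraft's inequality IS satisfied.
A prefix code with these lengths CAN exist.

Kraft sum = 0.08203125. Satisfied.


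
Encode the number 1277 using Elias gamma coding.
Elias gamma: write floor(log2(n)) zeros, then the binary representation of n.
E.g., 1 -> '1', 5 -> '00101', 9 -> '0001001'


num_bits = floor(log2(1277)) + 1 = 11
leading_zeros = num_bits - 1 = 10
binary(1277) = 10011111101

Elias gamma(1277) = '0000000000' + '10011111101' = 000000000010011111101 (21 bits)


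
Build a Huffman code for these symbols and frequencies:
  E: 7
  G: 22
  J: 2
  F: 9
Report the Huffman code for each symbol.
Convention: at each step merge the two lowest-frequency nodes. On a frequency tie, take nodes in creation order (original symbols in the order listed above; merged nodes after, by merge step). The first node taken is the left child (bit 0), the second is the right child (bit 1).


Huffman tree construction:
Step 1: Merge J(2) + E(7) = 9
Step 2: Merge F(9) + (J+E)(9) = 18
Step 3: Merge (F+(J+E))(18) + G(22) = 40
Read each symbol's code off the tree from the root (left child = 0, right child = 1).

Codes:
  E: 011 (length 3)
  G: 1 (length 1)
  J: 010 (length 3)
  F: 00 (length 2)
Average code length: 67/40 = 1.6750 bits/symbol


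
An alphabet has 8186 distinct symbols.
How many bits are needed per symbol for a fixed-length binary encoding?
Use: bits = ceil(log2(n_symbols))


log2(8186) = 12.9989
Bracket: 2^12 = 4096 < 8186 <= 2^13 = 8192
So ceil(log2(8186)) = 13

bits = ceil(log2(8186)) = ceil(12.9989) = 13 bits


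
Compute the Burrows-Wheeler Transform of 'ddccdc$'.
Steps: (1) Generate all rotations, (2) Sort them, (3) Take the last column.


Rotations (sorted):
  0: $ddccdc -> last char: c
  1: c$ddccd -> last char: d
  2: ccdc$dd -> last char: d
  3: cdc$ddc -> last char: c
  4: dc$ddcc -> last char: c
  5: dccdc$d -> last char: d
  6: ddccdc$ -> last char: $


BWT = cddccd$


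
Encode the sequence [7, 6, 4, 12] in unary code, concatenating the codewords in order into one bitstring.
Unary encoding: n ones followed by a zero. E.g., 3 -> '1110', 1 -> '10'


Encode each number as n ones followed by a terminating 0:
  7 -> 11111110 (8 bits)
  6 -> 1111110 (7 bits)
  4 -> 11110 (5 bits)
  12 -> 1111111111110 (13 bits)
Total length = 8 + 7 + 5 + 13 = 33 bits.

Unary([7, 6, 4, 12]) = 111111101111110111101111111111110 (33 bits)


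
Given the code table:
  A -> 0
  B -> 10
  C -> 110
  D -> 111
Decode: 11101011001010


Decoding:
111 -> D
0 -> A
10 -> B
110 -> C
0 -> A
10 -> B
10 -> B


Result: DABCABB


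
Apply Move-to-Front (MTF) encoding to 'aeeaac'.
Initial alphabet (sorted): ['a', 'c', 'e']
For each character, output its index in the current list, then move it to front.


MTF encoding:
'a': index 0 in ['a', 'c', 'e'] -> ['a', 'c', 'e']
'e': index 2 in ['a', 'c', 'e'] -> ['e', 'a', 'c']
'e': index 0 in ['e', 'a', 'c'] -> ['e', 'a', 'c']
'a': index 1 in ['e', 'a', 'c'] -> ['a', 'e', 'c']
'a': index 0 in ['a', 'e', 'c'] -> ['a', 'e', 'c']
'c': index 2 in ['a', 'e', 'c'] -> ['c', 'a', 'e']


Output: [0, 2, 0, 1, 0, 2]


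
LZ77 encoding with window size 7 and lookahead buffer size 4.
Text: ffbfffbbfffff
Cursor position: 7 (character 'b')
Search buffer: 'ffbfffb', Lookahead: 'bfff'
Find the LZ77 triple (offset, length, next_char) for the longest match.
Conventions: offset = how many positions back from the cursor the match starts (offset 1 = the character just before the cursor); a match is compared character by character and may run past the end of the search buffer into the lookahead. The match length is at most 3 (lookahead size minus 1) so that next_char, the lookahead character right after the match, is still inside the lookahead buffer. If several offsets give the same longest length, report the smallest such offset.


Try each offset into the search buffer:
  offset=1 (pos 6, char 'b'): match length 1
  offset=2 (pos 5, char 'f'): match length 0
  offset=3 (pos 4, char 'f'): match length 0
  offset=4 (pos 3, char 'f'): match length 0
  offset=5 (pos 2, char 'b'): match length 3
  offset=6 (pos 1, char 'f'): match length 0
  offset=7 (pos 0, char 'f'): match length 0
Longest match has length 3 at offset 5.
next_char = character at position 7 + 3 = 10 -> 'f'

Best match: offset=5, length=3 (matching 'bff' starting at position 2)
LZ77 triple: (5, 3, 'f')


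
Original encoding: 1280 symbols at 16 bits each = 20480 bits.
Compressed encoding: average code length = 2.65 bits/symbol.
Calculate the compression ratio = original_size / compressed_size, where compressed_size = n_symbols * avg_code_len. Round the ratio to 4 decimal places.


original_size = n_symbols * orig_bits = 1280 * 16 = 20480 bits
compressed_size = n_symbols * avg_code_len = 1280 * 2.65 = 3392.0 bits
ratio = original_size / compressed_size = 20480 / 3392.0 = 6.0377

Compression ratio = 6.0377


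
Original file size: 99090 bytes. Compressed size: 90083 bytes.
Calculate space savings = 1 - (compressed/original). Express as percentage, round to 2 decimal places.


ratio = compressed/original = 90083/99090 = 0.909103
savings = 1 - ratio = 1 - 0.909103 = 0.090897
as a percentage: 0.090897 * 100 = 9.09%

Space savings = 1 - 90083/99090 = 9.09%


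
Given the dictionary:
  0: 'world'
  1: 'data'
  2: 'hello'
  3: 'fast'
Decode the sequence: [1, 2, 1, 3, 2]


Look up each index in the dictionary:
  1 -> 'data'
  2 -> 'hello'
  1 -> 'data'
  3 -> 'fast'
  2 -> 'hello'

Decoded: "data hello data fast hello"


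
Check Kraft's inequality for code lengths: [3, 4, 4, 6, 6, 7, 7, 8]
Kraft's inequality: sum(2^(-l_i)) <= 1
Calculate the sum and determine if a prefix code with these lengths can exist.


Sum = 2^(-3) + 2^(-4) + 2^(-4) + 2^(-6) + 2^(-6) + 2^(-7) + 2^(-7) + 2^(-8)
    = 0.125 + 0.0625 + 0.0625 + 0.015625 + 0.015625 + 0.0078125 + 0.0078125 + 0.00390625
    = 77/256 = 0.30078125
Since 0.30078125 <= 1, Kraft's inequality IS satisfied.
A prefix code with these lengths CAN exist.

Kraft sum = 0.30078125. Satisfied.


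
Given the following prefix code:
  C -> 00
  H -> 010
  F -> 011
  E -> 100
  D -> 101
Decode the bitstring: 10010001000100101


Decoding step by step:
Bits 100 -> E
Bits 100 -> E
Bits 010 -> H
Bits 00 -> C
Bits 100 -> E
Bits 101 -> D


Decoded message: EEHCED


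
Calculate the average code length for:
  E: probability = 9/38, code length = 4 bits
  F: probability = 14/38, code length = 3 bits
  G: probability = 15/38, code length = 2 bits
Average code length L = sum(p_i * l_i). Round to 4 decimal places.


Weighted contributions p_i * l_i:
  E: (9/38) * 4 = 36/38
  F: (14/38) * 3 = 42/38
  G: (15/38) * 2 = 30/38
Sum = (36 + 42 + 30)/38 = 108/38

L = 108/38 = 2.8421 bits/symbol


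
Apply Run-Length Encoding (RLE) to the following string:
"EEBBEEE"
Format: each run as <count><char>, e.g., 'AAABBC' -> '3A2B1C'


Scanning runs left to right:
  i=0: run of 'E' x 2 -> '2E'
  i=2: run of 'B' x 2 -> '2B'
  i=4: run of 'E' x 3 -> '3E'

RLE = 2E2B3E


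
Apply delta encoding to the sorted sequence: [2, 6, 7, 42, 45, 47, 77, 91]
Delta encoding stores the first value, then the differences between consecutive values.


First value: 2
Deltas:
  6 - 2 = 4
  7 - 6 = 1
  42 - 7 = 35
  45 - 42 = 3
  47 - 45 = 2
  77 - 47 = 30
  91 - 77 = 14


Delta encoded: [2, 4, 1, 35, 3, 2, 30, 14]


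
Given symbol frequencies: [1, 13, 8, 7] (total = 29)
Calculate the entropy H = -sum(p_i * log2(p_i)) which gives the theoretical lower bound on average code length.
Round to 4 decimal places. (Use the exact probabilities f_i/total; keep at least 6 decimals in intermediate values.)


Per-symbol terms -p_i * log2(p_i) with p_i = f_i/29:
  p = 1/29 = 0.034483: log2(p) = -4.857981, -p*log2(p) = 0.167517
  p = 13/29 = 0.448276: log2(p) = -1.157541, -p*log2(p) = 0.518898
  p = 8/29 = 0.275862: log2(p) = -1.857981, -p*log2(p) = 0.512546
  p = 7/29 = 0.241379: log2(p) = -2.050626, -p*log2(p) = 0.494979
H = 0.167517 + 0.518898 + 0.512546 + 0.494979 = 1.693940

H = 1.6939 bits/symbol


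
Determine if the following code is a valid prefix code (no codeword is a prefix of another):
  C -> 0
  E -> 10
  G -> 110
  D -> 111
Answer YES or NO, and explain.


Checking each pair (does one codeword prefix another?):
  C='0' vs E='10': no prefix
  C='0' vs G='110': no prefix
  C='0' vs D='111': no prefix
  E='10' vs C='0': no prefix
  E='10' vs G='110': no prefix
  E='10' vs D='111': no prefix
  G='110' vs C='0': no prefix
  G='110' vs E='10': no prefix
  G='110' vs D='111': no prefix
  D='111' vs C='0': no prefix
  D='111' vs E='10': no prefix
  D='111' vs G='110': no prefix
No violation found over all pairs.

YES -- this is a valid prefix code. No codeword is a prefix of any other codeword.


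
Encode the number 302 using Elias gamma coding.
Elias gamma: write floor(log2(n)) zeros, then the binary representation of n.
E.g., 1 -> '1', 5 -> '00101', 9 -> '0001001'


num_bits = floor(log2(302)) + 1 = 9
leading_zeros = num_bits - 1 = 8
binary(302) = 100101110

Elias gamma(302) = '00000000' + '100101110' = 00000000100101110 (17 bits)


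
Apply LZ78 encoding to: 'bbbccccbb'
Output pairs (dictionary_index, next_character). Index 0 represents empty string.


LZ78 encoding steps:
Dictionary: {0: ''}
Step 1: w='' (idx 0), next='b' -> output (0, 'b'), add 'b' as idx 1
Step 2: w='b' (idx 1), next='b' -> output (1, 'b'), add 'bb' as idx 2
Step 3: w='' (idx 0), next='c' -> output (0, 'c'), add 'c' as idx 3
Step 4: w='c' (idx 3), next='c' -> output (3, 'c'), add 'cc' as idx 4
Step 5: w='c' (idx 3), next='b' -> output (3, 'b'), add 'cb' as idx 5
Step 6: w='b' (idx 1), end of input -> output (1, '')


Encoded: [(0, 'b'), (1, 'b'), (0, 'c'), (3, 'c'), (3, 'b'), (1, '')]


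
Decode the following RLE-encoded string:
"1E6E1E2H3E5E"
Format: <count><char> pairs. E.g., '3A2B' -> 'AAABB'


Expanding each <count><char> pair:
  1E -> 'E'
  6E -> 'EEEEEE'
  1E -> 'E'
  2H -> 'HH'
  3E -> 'EEE'
  5E -> 'EEEEE'

Decoded = EEEEEEEEHHEEEEEEEE


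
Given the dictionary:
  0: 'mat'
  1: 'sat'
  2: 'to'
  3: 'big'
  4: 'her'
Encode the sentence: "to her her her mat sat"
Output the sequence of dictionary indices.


Look up each word in the dictionary:
  'to' -> 2
  'her' -> 4
  'her' -> 4
  'her' -> 4
  'mat' -> 0
  'sat' -> 1

Encoded: [2, 4, 4, 4, 0, 1]


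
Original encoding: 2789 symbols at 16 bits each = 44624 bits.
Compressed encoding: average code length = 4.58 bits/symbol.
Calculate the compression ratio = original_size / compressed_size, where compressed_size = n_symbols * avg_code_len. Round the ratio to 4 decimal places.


original_size = n_symbols * orig_bits = 2789 * 16 = 44624 bits
compressed_size = n_symbols * avg_code_len = 2789 * 4.58 = 12773.62 bits
ratio = original_size / compressed_size = 44624 / 12773.62 = 3.4934

Compression ratio = 3.4934


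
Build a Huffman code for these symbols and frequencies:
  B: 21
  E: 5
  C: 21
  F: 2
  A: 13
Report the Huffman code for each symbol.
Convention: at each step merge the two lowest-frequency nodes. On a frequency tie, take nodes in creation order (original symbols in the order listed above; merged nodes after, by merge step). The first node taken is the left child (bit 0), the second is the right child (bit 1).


Huffman tree construction:
Step 1: Merge F(2) + E(5) = 7
Step 2: Merge (F+E)(7) + A(13) = 20
Step 3: Merge ((F+E)+A)(20) + B(21) = 41
Step 4: Merge C(21) + (((F+E)+A)+B)(41) = 62
Read each symbol's code off the tree from the root (left child = 0, right child = 1).

Codes:
  B: 11 (length 2)
  E: 1001 (length 4)
  C: 0 (length 1)
  F: 1000 (length 4)
  A: 101 (length 3)
Average code length: 130/62 = 2.0968 bits/symbol


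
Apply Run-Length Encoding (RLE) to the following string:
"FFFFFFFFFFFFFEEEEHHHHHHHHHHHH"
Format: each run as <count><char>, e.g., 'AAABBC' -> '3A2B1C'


Scanning runs left to right:
  i=0: run of 'F' x 13 -> '13F'
  i=13: run of 'E' x 4 -> '4E'
  i=17: run of 'H' x 12 -> '12H'

RLE = 13F4E12H


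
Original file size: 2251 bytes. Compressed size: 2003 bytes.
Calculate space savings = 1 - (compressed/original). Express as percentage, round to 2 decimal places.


ratio = compressed/original = 2003/2251 = 0.889827
savings = 1 - ratio = 1 - 0.889827 = 0.110173
as a percentage: 0.110173 * 100 = 11.02%

Space savings = 1 - 2003/2251 = 11.02%


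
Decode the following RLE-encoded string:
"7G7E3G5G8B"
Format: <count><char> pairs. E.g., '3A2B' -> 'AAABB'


Expanding each <count><char> pair:
  7G -> 'GGGGGGG'
  7E -> 'EEEEEEE'
  3G -> 'GGG'
  5G -> 'GGGGG'
  8B -> 'BBBBBBBB'

Decoded = GGGGGGGEEEEEEEGGGGGGGGBBBBBBBB


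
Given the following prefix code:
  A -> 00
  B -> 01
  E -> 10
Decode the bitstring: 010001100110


Decoding step by step:
Bits 01 -> B
Bits 00 -> A
Bits 01 -> B
Bits 10 -> E
Bits 01 -> B
Bits 10 -> E


Decoded message: BABEBE


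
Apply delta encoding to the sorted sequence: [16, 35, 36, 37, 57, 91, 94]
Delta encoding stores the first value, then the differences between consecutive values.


First value: 16
Deltas:
  35 - 16 = 19
  36 - 35 = 1
  37 - 36 = 1
  57 - 37 = 20
  91 - 57 = 34
  94 - 91 = 3


Delta encoded: [16, 19, 1, 1, 20, 34, 3]


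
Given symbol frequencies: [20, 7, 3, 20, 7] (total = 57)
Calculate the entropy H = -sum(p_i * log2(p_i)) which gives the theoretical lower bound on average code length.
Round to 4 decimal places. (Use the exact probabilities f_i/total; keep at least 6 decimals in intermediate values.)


Per-symbol terms -p_i * log2(p_i) with p_i = f_i/57:
  p = 20/57 = 0.350877: log2(p) = -1.510962, -p*log2(p) = 0.530162
  p = 7/57 = 0.122807: log2(p) = -3.025535, -p*log2(p) = 0.371557
  p = 3/57 = 0.052632: log2(p) = -4.247928, -p*log2(p) = 0.223575
  p = 20/57 = 0.350877: log2(p) = -1.510962, -p*log2(p) = 0.530162
  p = 7/57 = 0.122807: log2(p) = -3.025535, -p*log2(p) = 0.371557
H = 0.530162 + 0.371557 + 0.223575 + 0.530162 + 0.371557 = 2.027013

H = 2.027 bits/symbol


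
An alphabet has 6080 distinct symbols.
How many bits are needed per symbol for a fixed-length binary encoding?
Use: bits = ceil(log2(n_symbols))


log2(6080) = 12.5699
Bracket: 2^12 = 4096 < 6080 <= 2^13 = 8192
So ceil(log2(6080)) = 13

bits = ceil(log2(6080)) = ceil(12.5699) = 13 bits


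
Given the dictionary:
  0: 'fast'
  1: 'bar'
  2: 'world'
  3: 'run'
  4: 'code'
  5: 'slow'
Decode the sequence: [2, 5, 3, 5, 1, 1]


Look up each index in the dictionary:
  2 -> 'world'
  5 -> 'slow'
  3 -> 'run'
  5 -> 'slow'
  1 -> 'bar'
  1 -> 'bar'

Decoded: "world slow run slow bar bar"


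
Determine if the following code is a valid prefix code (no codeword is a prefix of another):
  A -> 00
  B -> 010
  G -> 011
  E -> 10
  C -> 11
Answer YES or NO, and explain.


Checking each pair (does one codeword prefix another?):
  A='00' vs B='010': no prefix
  A='00' vs G='011': no prefix
  A='00' vs E='10': no prefix
  A='00' vs C='11': no prefix
  B='010' vs A='00': no prefix
  B='010' vs G='011': no prefix
  B='010' vs E='10': no prefix
  B='010' vs C='11': no prefix
  G='011' vs A='00': no prefix
  G='011' vs B='010': no prefix
  G='011' vs E='10': no prefix
  G='011' vs C='11': no prefix
  E='10' vs A='00': no prefix
  E='10' vs B='010': no prefix
  E='10' vs G='011': no prefix
  E='10' vs C='11': no prefix
  C='11' vs A='00': no prefix
  C='11' vs B='010': no prefix
  C='11' vs G='011': no prefix
  C='11' vs E='10': no prefix
No violation found over all pairs.

YES -- this is a valid prefix code. No codeword is a prefix of any other codeword.


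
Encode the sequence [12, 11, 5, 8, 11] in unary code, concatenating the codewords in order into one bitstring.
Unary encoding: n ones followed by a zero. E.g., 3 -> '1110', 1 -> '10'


Encode each number as n ones followed by a terminating 0:
  12 -> 1111111111110 (13 bits)
  11 -> 111111111110 (12 bits)
  5 -> 111110 (6 bits)
  8 -> 111111110 (9 bits)
  11 -> 111111111110 (12 bits)
Total length = 13 + 12 + 6 + 9 + 12 = 52 bits.

Unary([12, 11, 5, 8, 11]) = 1111111111110111111111110111110111111110111111111110 (52 bits)


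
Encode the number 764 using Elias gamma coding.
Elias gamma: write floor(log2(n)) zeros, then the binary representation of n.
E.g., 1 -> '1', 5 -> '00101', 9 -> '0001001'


num_bits = floor(log2(764)) + 1 = 10
leading_zeros = num_bits - 1 = 9
binary(764) = 1011111100

Elias gamma(764) = '000000000' + '1011111100' = 0000000001011111100 (19 bits)


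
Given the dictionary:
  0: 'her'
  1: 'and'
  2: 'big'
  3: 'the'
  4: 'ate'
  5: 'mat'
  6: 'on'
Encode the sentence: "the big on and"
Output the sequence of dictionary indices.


Look up each word in the dictionary:
  'the' -> 3
  'big' -> 2
  'on' -> 6
  'and' -> 1

Encoded: [3, 2, 6, 1]


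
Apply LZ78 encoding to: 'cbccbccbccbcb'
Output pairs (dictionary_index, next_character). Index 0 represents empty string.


LZ78 encoding steps:
Dictionary: {0: ''}
Step 1: w='' (idx 0), next='c' -> output (0, 'c'), add 'c' as idx 1
Step 2: w='' (idx 0), next='b' -> output (0, 'b'), add 'b' as idx 2
Step 3: w='c' (idx 1), next='c' -> output (1, 'c'), add 'cc' as idx 3
Step 4: w='b' (idx 2), next='c' -> output (2, 'c'), add 'bc' as idx 4
Step 5: w='c' (idx 1), next='b' -> output (1, 'b'), add 'cb' as idx 5
Step 6: w='cc' (idx 3), next='b' -> output (3, 'b'), add 'ccb' as idx 6
Step 7: w='cb' (idx 5), end of input -> output (5, '')


Encoded: [(0, 'c'), (0, 'b'), (1, 'c'), (2, 'c'), (1, 'b'), (3, 'b'), (5, '')]


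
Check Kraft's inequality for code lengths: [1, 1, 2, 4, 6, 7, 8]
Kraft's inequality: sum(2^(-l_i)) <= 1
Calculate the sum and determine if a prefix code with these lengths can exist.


Sum = 2^(-1) + 2^(-1) + 2^(-2) + 2^(-4) + 2^(-6) + 2^(-7) + 2^(-8)
    = 0.5 + 0.5 + 0.25 + 0.0625 + 0.015625 + 0.0078125 + 0.00390625
    = 343/256 = 1.33984375
Since 1.33984375 > 1, Kraft's inequality is NOT satisfied.
A prefix code with these lengths CANNOT exist.

Kraft sum = 1.33984375. Not satisfied.


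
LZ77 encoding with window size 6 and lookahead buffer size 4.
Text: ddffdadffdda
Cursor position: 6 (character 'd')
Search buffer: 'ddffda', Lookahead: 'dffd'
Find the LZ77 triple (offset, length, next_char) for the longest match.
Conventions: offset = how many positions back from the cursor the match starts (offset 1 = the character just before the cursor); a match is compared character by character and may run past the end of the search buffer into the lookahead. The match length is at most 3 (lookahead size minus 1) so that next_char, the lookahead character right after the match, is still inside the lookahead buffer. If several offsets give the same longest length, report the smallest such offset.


Try each offset into the search buffer:
  offset=1 (pos 5, char 'a'): match length 0
  offset=2 (pos 4, char 'd'): match length 1
  offset=3 (pos 3, char 'f'): match length 0
  offset=4 (pos 2, char 'f'): match length 0
  offset=5 (pos 1, char 'd'): match length 3
  offset=6 (pos 0, char 'd'): match length 1
Longest match has length 3 at offset 5.
next_char = character at position 6 + 3 = 9 -> 'd'

Best match: offset=5, length=3 (matching 'dff' starting at position 1)
LZ77 triple: (5, 3, 'd')


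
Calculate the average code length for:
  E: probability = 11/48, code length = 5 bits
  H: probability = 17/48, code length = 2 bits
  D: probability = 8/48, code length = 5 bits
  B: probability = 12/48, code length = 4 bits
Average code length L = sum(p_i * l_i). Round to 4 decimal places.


Weighted contributions p_i * l_i:
  E: (11/48) * 5 = 55/48
  H: (17/48) * 2 = 34/48
  D: (8/48) * 5 = 40/48
  B: (12/48) * 4 = 48/48
Sum = (55 + 34 + 40 + 48)/48 = 177/48

L = 177/48 = 3.6875 bits/symbol


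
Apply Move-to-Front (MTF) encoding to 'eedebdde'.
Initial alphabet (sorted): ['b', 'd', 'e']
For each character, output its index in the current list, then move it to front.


MTF encoding:
'e': index 2 in ['b', 'd', 'e'] -> ['e', 'b', 'd']
'e': index 0 in ['e', 'b', 'd'] -> ['e', 'b', 'd']
'd': index 2 in ['e', 'b', 'd'] -> ['d', 'e', 'b']
'e': index 1 in ['d', 'e', 'b'] -> ['e', 'd', 'b']
'b': index 2 in ['e', 'd', 'b'] -> ['b', 'e', 'd']
'd': index 2 in ['b', 'e', 'd'] -> ['d', 'b', 'e']
'd': index 0 in ['d', 'b', 'e'] -> ['d', 'b', 'e']
'e': index 2 in ['d', 'b', 'e'] -> ['e', 'd', 'b']


Output: [2, 0, 2, 1, 2, 2, 0, 2]


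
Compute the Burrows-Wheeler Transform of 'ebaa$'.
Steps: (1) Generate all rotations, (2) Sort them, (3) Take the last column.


Rotations (sorted):
  0: $ebaa -> last char: a
  1: a$eba -> last char: a
  2: aa$eb -> last char: b
  3: baa$e -> last char: e
  4: ebaa$ -> last char: $


BWT = aabe$


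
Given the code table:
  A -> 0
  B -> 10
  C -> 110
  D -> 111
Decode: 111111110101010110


Decoding:
111 -> D
111 -> D
110 -> C
10 -> B
10 -> B
10 -> B
110 -> C


Result: DDCBBBC


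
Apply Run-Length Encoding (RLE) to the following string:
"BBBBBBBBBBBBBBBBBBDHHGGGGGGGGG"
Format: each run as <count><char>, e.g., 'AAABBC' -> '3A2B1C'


Scanning runs left to right:
  i=0: run of 'B' x 18 -> '18B'
  i=18: run of 'D' x 1 -> '1D'
  i=19: run of 'H' x 2 -> '2H'
  i=21: run of 'G' x 9 -> '9G'

RLE = 18B1D2H9G


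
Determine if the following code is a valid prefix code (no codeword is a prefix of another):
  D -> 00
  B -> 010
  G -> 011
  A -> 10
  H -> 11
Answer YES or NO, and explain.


Checking each pair (does one codeword prefix another?):
  D='00' vs B='010': no prefix
  D='00' vs G='011': no prefix
  D='00' vs A='10': no prefix
  D='00' vs H='11': no prefix
  B='010' vs D='00': no prefix
  B='010' vs G='011': no prefix
  B='010' vs A='10': no prefix
  B='010' vs H='11': no prefix
  G='011' vs D='00': no prefix
  G='011' vs B='010': no prefix
  G='011' vs A='10': no prefix
  G='011' vs H='11': no prefix
  A='10' vs D='00': no prefix
  A='10' vs B='010': no prefix
  A='10' vs G='011': no prefix
  A='10' vs H='11': no prefix
  H='11' vs D='00': no prefix
  H='11' vs B='010': no prefix
  H='11' vs G='011': no prefix
  H='11' vs A='10': no prefix
No violation found over all pairs.

YES -- this is a valid prefix code. No codeword is a prefix of any other codeword.


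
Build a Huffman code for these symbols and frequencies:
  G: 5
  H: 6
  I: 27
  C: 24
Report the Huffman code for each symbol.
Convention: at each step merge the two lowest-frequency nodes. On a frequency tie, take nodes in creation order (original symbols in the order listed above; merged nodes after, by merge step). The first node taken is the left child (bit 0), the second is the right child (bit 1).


Huffman tree construction:
Step 1: Merge G(5) + H(6) = 11
Step 2: Merge (G+H)(11) + C(24) = 35
Step 3: Merge I(27) + ((G+H)+C)(35) = 62
Read each symbol's code off the tree from the root (left child = 0, right child = 1).

Codes:
  G: 100 (length 3)
  H: 101 (length 3)
  I: 0 (length 1)
  C: 11 (length 2)
Average code length: 108/62 = 1.7419 bits/symbol


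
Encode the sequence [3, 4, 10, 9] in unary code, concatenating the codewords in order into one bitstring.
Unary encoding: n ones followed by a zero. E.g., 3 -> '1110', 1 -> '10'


Encode each number as n ones followed by a terminating 0:
  3 -> 1110 (4 bits)
  4 -> 11110 (5 bits)
  10 -> 11111111110 (11 bits)
  9 -> 1111111110 (10 bits)
Total length = 4 + 5 + 11 + 10 = 30 bits.

Unary([3, 4, 10, 9]) = 111011110111111111101111111110 (30 bits)


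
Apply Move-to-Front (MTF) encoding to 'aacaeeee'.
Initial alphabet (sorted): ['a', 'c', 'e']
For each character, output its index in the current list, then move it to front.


MTF encoding:
'a': index 0 in ['a', 'c', 'e'] -> ['a', 'c', 'e']
'a': index 0 in ['a', 'c', 'e'] -> ['a', 'c', 'e']
'c': index 1 in ['a', 'c', 'e'] -> ['c', 'a', 'e']
'a': index 1 in ['c', 'a', 'e'] -> ['a', 'c', 'e']
'e': index 2 in ['a', 'c', 'e'] -> ['e', 'a', 'c']
'e': index 0 in ['e', 'a', 'c'] -> ['e', 'a', 'c']
'e': index 0 in ['e', 'a', 'c'] -> ['e', 'a', 'c']
'e': index 0 in ['e', 'a', 'c'] -> ['e', 'a', 'c']


Output: [0, 0, 1, 1, 2, 0, 0, 0]


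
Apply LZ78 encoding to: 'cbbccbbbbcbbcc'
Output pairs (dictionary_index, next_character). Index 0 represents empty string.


LZ78 encoding steps:
Dictionary: {0: ''}
Step 1: w='' (idx 0), next='c' -> output (0, 'c'), add 'c' as idx 1
Step 2: w='' (idx 0), next='b' -> output (0, 'b'), add 'b' as idx 2
Step 3: w='b' (idx 2), next='c' -> output (2, 'c'), add 'bc' as idx 3
Step 4: w='c' (idx 1), next='b' -> output (1, 'b'), add 'cb' as idx 4
Step 5: w='b' (idx 2), next='b' -> output (2, 'b'), add 'bb' as idx 5
Step 6: w='bc' (idx 3), next='b' -> output (3, 'b'), add 'bcb' as idx 6
Step 7: w='bc' (idx 3), next='c' -> output (3, 'c'), add 'bcc' as idx 7


Encoded: [(0, 'c'), (0, 'b'), (2, 'c'), (1, 'b'), (2, 'b'), (3, 'b'), (3, 'c')]


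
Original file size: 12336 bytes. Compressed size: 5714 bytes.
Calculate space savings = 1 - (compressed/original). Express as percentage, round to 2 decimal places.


ratio = compressed/original = 5714/12336 = 0.463197
savings = 1 - ratio = 1 - 0.463197 = 0.536803
as a percentage: 0.536803 * 100 = 53.68%

Space savings = 1 - 5714/12336 = 53.68%


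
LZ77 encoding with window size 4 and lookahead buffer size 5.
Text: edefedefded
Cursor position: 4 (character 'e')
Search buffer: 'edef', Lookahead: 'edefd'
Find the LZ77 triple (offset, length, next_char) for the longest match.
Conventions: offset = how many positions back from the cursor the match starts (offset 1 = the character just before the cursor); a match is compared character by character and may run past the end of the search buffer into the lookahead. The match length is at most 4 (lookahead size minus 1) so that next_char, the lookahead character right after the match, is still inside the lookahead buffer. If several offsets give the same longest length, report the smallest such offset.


Try each offset into the search buffer:
  offset=1 (pos 3, char 'f'): match length 0
  offset=2 (pos 2, char 'e'): match length 1
  offset=3 (pos 1, char 'd'): match length 0
  offset=4 (pos 0, char 'e'): match length 4
Longest match has length 4 at offset 4.
next_char = character at position 4 + 4 = 8 -> 'd'

Best match: offset=4, length=4 (matching 'edef' starting at position 0)
LZ77 triple: (4, 4, 'd')


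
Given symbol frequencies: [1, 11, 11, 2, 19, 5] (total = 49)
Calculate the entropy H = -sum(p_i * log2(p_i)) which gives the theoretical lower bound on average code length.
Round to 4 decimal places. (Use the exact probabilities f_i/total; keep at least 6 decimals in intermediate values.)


Per-symbol terms -p_i * log2(p_i) with p_i = f_i/49:
  p = 1/49 = 0.020408: log2(p) = -5.614710, -p*log2(p) = 0.114586
  p = 11/49 = 0.224490: log2(p) = -2.155278, -p*log2(p) = 0.483838
  p = 11/49 = 0.224490: log2(p) = -2.155278, -p*log2(p) = 0.483838
  p = 2/49 = 0.040816: log2(p) = -4.614710, -p*log2(p) = 0.188356
  p = 19/49 = 0.387755: log2(p) = -1.366782, -p*log2(p) = 0.529977
  p = 5/49 = 0.102041: log2(p) = -3.292782, -p*log2(p) = 0.335998
H = 0.114586 + 0.483838 + 0.483838 + 0.188356 + 0.529977 + 0.335998 = 2.136593

H = 2.1366 bits/symbol
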